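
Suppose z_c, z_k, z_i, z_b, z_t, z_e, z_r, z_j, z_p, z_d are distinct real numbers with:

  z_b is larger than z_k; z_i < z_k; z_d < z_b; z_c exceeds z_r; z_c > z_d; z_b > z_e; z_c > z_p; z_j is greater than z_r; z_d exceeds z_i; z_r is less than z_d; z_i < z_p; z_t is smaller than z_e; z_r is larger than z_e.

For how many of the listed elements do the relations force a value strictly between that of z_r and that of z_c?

Chaining upward from z_r reaches: z_j, z_d, z_b.
Chaining downward from z_c reaches: z_t, z_i, z_e, z_p, z_d.
Strictly between z_r and z_c are those in both lists: z_d — 1 element.

1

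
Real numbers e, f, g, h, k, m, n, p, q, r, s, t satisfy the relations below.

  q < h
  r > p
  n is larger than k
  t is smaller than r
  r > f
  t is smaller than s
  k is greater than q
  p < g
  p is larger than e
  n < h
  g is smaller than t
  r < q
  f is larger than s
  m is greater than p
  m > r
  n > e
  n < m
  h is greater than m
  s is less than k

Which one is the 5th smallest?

Chaining the given pairs: e < p < g < t < s < f < r < q < k < n < m < h.
The 5th smallest is s.

s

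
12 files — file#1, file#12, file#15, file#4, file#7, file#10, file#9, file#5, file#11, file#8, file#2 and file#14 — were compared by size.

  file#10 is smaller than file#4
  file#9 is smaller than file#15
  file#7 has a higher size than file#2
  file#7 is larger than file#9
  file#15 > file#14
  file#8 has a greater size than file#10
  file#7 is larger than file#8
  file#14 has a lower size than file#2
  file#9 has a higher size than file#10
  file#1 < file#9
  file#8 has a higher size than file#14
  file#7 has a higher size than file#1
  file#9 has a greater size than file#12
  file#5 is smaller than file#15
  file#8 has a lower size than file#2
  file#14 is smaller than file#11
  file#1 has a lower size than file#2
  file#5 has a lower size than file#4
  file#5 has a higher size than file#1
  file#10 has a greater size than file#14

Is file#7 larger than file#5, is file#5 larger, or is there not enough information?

undetermined

Following every chain through file#5: above file#5 we get file#4, file#15; below file#5 we get file#1.
file#7 is not reached, and no chain runs the other way from file#7 to file#5.
So the given relations leave the order of file#5 and file#7 undetermined.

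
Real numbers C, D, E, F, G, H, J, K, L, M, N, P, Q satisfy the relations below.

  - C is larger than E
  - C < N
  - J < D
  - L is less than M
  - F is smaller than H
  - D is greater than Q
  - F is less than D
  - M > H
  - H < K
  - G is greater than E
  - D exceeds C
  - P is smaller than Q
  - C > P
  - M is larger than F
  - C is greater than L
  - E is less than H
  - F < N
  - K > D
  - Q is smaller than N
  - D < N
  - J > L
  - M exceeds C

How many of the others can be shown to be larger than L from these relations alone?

6

From L the given relations immediately reach C, M, J.
From those, D, N — 5 in total.
From those, K — 6 in total.
Nothing else is reachable above L; 6 in all.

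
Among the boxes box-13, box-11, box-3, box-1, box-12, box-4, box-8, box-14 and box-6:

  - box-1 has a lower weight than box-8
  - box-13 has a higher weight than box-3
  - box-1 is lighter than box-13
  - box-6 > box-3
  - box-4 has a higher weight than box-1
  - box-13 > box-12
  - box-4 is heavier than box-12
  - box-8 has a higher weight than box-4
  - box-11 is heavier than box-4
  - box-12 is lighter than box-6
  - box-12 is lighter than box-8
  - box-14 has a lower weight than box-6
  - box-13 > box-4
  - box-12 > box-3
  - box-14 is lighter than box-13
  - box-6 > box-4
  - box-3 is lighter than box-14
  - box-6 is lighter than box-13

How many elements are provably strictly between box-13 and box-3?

4

Chaining upward from box-3 reaches: box-12, box-14, box-4, box-11, box-8, box-6.
Chaining downward from box-13 reaches: box-1, box-12, box-14, box-4, box-6.
Strictly between box-3 and box-13 are those in both lists: box-12, box-14, box-4, box-6 — 4 elements.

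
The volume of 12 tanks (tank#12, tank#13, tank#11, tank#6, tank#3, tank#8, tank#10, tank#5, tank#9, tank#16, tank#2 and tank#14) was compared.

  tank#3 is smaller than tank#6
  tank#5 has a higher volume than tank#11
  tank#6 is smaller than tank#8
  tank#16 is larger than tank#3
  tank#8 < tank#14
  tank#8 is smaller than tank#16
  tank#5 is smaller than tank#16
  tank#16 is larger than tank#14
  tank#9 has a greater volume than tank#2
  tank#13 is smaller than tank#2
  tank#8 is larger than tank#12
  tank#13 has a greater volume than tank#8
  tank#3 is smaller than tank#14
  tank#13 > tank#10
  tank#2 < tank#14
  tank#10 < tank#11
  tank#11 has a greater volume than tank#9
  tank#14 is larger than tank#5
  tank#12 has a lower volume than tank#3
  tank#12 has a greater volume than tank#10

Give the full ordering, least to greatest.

tank#10 < tank#12 < tank#3 < tank#6 < tank#8 < tank#13 < tank#2 < tank#9 < tank#11 < tank#5 < tank#14 < tank#16

The consecutive links are each given: tank#10 < tank#12; tank#12 < tank#3; tank#3 < tank#6; tank#6 < tank#8; tank#8 < tank#13; tank#13 < tank#2; tank#2 < tank#9; tank#9 < tank#11; tank#11 < tank#5; tank#5 < tank#14; tank#14 < tank#16.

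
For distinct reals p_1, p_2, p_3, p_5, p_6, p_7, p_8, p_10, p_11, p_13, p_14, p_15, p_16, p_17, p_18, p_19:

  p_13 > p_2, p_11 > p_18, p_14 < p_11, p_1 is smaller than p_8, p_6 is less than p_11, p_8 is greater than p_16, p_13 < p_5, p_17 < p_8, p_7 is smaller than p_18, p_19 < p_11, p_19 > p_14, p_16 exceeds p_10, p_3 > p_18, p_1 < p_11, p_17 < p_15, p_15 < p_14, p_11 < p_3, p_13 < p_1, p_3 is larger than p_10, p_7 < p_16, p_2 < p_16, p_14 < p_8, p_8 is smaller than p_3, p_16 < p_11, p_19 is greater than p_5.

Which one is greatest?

Chaining downward from p_3: directly below it, p_18, p_10, p_8, p_11; then p_6, p_17, p_14, p_1, p_7, p_16, p_19; then p_2, p_13, p_15, p_5.
That covers every other element, and nothing is given above p_3, so p_3 is the greatest.

p_3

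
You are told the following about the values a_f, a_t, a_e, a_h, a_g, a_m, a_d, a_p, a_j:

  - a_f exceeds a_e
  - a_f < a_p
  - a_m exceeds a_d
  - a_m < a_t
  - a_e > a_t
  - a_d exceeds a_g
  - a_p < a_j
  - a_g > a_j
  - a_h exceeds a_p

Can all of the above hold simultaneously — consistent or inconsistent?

inconsistent

Chaining the given relations yields a_j < a_g < a_d < a_m < a_t < a_e < a_f < a_p, so a_j < a_p. But one relation states a_p < a_j. These cannot both hold.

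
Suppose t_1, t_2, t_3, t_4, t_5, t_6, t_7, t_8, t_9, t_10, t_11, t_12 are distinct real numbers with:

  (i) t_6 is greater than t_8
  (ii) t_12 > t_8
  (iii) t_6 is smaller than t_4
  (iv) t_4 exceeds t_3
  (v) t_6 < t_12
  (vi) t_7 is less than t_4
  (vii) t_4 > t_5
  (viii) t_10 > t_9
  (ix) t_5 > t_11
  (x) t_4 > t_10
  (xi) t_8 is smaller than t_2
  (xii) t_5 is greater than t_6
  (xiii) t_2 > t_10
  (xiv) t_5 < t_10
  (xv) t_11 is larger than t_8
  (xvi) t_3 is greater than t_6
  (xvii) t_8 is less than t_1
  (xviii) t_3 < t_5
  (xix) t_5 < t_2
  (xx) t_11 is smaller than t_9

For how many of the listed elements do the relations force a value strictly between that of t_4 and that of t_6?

Chaining upward from t_6 reaches: t_3, t_5, t_10, t_2, t_12.
Chaining downward from t_4 reaches: t_8, t_11, t_3, t_9, t_7, t_5, t_10.
Strictly between t_6 and t_4 are those in both lists: t_3, t_5, t_10 — 3 elements.

3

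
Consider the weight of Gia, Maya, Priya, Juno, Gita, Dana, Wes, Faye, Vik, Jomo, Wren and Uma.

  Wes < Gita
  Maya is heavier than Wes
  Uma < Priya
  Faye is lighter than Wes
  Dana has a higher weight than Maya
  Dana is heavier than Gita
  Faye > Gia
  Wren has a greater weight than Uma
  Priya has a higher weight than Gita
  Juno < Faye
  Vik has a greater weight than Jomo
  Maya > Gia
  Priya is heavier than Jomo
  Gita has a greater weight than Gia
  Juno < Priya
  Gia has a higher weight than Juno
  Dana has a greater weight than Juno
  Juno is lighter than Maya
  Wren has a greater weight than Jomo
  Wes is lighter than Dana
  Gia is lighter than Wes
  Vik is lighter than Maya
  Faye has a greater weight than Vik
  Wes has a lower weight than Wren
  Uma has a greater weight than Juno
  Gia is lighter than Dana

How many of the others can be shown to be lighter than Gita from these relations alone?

6

The elements the relations force below Gita are Jomo, Vik, Juno, Gia, Faye, Wes — no chain reaches any other.
That is 6.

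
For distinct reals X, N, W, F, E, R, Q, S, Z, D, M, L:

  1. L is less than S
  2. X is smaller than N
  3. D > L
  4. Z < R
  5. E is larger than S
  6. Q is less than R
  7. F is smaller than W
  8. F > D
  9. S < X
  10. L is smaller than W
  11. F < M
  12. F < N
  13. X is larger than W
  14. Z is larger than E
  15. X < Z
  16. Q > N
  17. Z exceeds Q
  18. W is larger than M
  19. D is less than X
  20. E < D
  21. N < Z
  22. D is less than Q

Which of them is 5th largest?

X

Piecing the relations together gives one ordering: L < S < E < D < F < M < W < X < N < Q < Z < R.
The 5th largest is X.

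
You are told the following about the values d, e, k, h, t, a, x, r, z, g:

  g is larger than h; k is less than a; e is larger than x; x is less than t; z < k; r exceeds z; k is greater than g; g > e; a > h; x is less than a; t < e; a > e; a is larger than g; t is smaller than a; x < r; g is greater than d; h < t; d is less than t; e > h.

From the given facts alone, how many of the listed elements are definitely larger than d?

Directly above d: t, g.
One step further: e, k, a (5 so far).
Nothing else is reachable above d; 5 in all.

5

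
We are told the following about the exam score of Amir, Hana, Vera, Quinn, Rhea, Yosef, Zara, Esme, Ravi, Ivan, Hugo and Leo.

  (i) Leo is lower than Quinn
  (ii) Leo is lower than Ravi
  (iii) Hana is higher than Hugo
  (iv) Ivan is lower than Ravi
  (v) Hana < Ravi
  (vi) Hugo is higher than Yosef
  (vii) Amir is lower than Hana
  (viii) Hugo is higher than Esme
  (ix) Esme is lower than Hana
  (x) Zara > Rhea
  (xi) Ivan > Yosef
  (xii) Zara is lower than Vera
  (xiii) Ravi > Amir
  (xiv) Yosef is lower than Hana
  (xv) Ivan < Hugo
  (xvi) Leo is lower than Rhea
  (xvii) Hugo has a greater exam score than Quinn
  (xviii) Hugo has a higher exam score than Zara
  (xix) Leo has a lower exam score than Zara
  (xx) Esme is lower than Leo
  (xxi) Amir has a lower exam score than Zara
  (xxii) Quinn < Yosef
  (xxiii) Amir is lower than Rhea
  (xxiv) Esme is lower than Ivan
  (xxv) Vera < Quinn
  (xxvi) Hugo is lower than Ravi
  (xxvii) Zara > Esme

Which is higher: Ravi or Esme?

Chaining the given relations: Esme < Leo < Rhea < Zara < Vera < Quinn < Yosef < Ivan < Hugo < Hana < Ravi.
So Esme < Ravi; Ravi is the higher of the two.

Ravi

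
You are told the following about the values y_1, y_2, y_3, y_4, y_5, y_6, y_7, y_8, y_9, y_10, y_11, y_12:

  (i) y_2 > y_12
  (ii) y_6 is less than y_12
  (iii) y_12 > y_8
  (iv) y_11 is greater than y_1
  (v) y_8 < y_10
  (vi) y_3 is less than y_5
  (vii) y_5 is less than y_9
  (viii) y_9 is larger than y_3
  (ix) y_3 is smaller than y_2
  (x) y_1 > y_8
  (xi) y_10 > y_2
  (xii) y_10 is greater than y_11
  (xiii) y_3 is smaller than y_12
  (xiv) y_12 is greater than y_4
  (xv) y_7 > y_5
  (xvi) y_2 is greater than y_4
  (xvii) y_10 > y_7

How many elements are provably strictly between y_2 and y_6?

The relations place y_6 below y_2. An element lies strictly between them when it is forced above y_6 and also forced below y_2.
Above y_6: {y_12, y_10}. Below y_2: {y_3, y_8, y_4, y_12}.
Intersection: {y_12} — 1.

1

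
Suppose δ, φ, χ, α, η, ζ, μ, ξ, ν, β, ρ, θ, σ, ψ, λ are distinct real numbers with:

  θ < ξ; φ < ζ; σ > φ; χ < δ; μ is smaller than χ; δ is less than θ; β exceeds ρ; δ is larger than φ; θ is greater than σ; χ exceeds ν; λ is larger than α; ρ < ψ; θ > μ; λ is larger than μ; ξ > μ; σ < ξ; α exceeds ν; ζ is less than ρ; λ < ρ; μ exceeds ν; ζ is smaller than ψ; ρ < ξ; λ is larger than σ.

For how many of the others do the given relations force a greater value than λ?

Directly above λ: ρ.
One step further: β, ψ, ξ (4 so far).
No other element is forced above λ by the given relations, so the count is 4.

4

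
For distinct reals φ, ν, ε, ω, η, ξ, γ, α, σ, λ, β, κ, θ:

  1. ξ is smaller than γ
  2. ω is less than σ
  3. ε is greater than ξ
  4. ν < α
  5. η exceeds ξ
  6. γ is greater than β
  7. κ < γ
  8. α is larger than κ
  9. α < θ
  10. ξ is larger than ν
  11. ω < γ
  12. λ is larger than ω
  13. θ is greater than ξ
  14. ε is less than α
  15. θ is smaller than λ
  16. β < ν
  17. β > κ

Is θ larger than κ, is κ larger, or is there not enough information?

κ < β and β < ν give κ < ν.
Then ν < ξ extends the chain to ξ.
With ξ < ε: κ < β < ν < ξ < ε.
With ε < α: κ < β < ν < ξ < ε < α.
Then α < θ extends the chain to θ.
So θ is larger.

θ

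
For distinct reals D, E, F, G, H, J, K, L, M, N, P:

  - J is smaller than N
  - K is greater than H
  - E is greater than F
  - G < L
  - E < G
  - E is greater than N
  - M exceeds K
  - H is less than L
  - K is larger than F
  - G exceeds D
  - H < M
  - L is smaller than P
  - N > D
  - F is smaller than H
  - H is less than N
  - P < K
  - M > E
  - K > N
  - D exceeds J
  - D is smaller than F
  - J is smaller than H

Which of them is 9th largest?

The consecutive relations fix a unique order: J < D < F < H < N < E < G < L < P < K < M.
Counting 9 from the largest end gives F.

F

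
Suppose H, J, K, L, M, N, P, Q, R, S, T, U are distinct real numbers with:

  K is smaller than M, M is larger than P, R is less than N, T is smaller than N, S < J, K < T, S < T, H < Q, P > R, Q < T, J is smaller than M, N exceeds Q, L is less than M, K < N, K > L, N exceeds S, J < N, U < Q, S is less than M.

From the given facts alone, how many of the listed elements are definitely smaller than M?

From M the given relations immediately reach P, L, S, J, K.
From those, R — 6 in total.
Nothing else is reachable below M; 6 in all.

6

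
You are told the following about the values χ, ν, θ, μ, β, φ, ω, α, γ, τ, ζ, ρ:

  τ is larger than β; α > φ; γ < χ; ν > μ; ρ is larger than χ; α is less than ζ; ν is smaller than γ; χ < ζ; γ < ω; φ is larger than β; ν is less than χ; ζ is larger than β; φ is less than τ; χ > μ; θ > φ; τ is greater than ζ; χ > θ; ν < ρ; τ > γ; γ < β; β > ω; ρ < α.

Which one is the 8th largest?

β

The consecutive relations fix a unique order: μ < ν < γ < ω < β < φ < θ < χ < ρ < α < ζ < τ.
Counting 8 from the largest end gives β.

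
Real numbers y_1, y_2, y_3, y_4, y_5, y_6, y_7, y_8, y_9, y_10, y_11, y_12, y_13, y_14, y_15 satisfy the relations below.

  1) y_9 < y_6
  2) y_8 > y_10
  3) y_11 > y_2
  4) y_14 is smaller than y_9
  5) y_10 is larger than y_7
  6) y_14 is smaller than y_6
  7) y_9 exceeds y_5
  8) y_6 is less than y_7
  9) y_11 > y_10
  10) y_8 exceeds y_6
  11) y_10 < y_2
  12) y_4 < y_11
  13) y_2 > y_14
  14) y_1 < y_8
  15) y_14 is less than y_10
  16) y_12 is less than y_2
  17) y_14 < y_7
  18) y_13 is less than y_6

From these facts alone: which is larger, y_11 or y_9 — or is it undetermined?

y_11

Link the given pairs in sequence: y_9 < y_6; y_6 < y_7; y_7 < y_10; y_10 < y_2; y_2 < y_11.
Together: y_9 < y_6 < y_7 < y_10 < y_2 < y_11.
So y_11 is larger.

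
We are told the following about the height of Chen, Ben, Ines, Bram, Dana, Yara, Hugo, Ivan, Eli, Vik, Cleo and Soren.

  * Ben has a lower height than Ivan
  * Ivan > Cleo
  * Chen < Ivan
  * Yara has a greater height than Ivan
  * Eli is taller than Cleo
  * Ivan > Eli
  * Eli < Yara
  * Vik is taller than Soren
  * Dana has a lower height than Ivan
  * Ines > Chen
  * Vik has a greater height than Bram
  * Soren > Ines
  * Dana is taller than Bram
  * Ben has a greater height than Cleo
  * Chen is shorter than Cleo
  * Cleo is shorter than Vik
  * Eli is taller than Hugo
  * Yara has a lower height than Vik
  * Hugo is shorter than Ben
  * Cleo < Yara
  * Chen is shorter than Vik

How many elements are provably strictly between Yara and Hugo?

Chaining upward from Hugo reaches: Eli, Ben, Ivan, Vik.
Chaining downward from Yara reaches: Chen, Bram, Cleo, Eli, Dana, Ben, Ivan.
Strictly between Hugo and Yara are those in both lists: Eli, Ben, Ivan — 3 elements.

3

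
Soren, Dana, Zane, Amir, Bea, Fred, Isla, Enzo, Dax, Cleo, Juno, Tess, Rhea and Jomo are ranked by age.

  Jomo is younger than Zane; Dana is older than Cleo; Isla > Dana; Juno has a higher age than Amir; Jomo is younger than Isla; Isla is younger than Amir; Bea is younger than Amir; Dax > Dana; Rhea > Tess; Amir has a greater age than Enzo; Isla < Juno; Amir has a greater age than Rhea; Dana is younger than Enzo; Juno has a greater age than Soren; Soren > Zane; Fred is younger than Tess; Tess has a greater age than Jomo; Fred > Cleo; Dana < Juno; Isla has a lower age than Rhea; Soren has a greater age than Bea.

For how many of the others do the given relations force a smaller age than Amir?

The elements the relations force below Amir are Jomo, Cleo, Dana, Bea, Isla, Fred, Tess, Rhea, Enzo — no chain reaches any other.
That is 9.

9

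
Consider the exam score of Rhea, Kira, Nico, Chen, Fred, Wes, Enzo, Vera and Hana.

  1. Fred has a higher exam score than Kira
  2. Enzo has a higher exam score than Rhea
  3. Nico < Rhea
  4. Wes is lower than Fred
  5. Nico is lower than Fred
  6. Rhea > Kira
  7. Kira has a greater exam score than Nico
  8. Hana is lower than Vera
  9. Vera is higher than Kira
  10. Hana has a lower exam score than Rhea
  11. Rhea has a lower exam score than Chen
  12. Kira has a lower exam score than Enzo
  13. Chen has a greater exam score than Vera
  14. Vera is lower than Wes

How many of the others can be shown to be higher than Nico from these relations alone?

From Nico the given relations immediately reach Kira, Rhea, Fred.
From those, Vera, Chen, Enzo — 6 in total.
From those, Wes — 7 in total.
No other element is forced above Nico by the given relations, so the count is 7.

7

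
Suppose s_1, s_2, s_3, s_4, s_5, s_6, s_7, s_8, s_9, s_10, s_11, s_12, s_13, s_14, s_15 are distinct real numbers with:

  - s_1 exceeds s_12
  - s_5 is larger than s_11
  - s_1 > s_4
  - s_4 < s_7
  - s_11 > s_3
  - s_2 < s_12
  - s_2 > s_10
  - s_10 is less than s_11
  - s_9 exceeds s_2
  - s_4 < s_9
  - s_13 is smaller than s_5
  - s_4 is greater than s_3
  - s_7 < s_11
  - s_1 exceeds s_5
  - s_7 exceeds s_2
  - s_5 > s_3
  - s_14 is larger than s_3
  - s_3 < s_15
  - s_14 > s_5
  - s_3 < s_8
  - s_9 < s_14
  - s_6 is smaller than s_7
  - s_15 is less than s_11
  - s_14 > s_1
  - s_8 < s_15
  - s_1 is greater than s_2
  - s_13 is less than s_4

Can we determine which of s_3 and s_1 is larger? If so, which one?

Chaining the given relations: s_3 < s_8 < s_15 < s_11 < s_5 < s_1.
So s_1 is larger.

s_1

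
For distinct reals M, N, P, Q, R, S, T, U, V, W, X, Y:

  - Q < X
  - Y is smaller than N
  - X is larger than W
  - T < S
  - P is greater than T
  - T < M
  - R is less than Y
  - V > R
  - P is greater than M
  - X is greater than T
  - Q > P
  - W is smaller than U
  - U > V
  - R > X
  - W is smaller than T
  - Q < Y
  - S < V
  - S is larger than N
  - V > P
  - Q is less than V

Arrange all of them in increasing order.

W < T < M < P < Q < X < R < Y < N < S < V < U

Each adjacent pair is fixed by a given relation: W < T; T < M; M < P; P < Q; Q < X; X < R; R < Y; Y < N; N < S; S < V; V < U. Chaining them end to end gives the full order.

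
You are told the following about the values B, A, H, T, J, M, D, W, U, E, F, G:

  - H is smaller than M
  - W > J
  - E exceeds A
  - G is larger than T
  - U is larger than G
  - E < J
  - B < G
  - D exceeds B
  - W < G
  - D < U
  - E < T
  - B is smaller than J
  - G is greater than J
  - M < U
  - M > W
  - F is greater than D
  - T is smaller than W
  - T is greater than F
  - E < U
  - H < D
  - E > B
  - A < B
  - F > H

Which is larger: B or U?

The relevant relations are B < E; E < T; T < W; W < G; G < U.
Chaining these gives B < E < T < W < G < U.
So B < U; U is the larger of the two.

U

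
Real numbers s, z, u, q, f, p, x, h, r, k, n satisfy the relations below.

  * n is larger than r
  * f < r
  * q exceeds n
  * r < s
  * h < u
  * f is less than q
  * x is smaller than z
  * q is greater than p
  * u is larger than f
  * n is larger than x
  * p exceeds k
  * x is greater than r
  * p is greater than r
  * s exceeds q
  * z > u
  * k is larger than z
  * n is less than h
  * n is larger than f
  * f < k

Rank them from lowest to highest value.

f < r < x < n < h < u < z < k < p < q < s

The consecutive links are each given: f < r; r < x; x < n; n < h; h < u; u < z; z < k; k < p; p < q; q < s.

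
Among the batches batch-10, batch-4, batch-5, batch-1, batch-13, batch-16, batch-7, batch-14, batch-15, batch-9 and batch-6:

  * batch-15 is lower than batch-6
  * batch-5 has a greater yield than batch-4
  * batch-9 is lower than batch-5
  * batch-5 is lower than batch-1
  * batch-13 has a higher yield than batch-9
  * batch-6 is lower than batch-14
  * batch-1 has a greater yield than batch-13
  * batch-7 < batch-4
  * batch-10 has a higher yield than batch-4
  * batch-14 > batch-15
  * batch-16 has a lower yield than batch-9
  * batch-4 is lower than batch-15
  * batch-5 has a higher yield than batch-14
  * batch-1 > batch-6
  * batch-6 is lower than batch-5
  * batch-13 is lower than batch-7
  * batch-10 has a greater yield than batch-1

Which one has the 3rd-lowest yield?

Piecing the relations together gives one ordering: batch-16 < batch-9 < batch-13 < batch-7 < batch-4 < batch-15 < batch-6 < batch-14 < batch-5 < batch-1 < batch-10.
The 3rd smallest is batch-13.

batch-13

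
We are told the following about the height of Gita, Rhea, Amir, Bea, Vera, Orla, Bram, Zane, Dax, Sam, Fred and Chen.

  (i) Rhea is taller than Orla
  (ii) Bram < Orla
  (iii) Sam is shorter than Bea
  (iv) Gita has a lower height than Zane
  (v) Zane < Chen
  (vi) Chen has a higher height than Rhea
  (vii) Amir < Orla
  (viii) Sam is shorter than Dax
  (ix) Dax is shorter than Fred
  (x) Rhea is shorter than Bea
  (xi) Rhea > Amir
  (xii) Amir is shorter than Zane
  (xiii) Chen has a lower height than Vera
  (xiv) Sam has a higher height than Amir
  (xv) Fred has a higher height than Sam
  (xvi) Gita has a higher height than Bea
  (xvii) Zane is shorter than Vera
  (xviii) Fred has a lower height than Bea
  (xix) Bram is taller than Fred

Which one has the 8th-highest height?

Chaining the given pairs: Amir < Sam < Dax < Fred < Bram < Orla < Rhea < Bea < Gita < Zane < Chen < Vera.
The 8th largest is Bram.

Bram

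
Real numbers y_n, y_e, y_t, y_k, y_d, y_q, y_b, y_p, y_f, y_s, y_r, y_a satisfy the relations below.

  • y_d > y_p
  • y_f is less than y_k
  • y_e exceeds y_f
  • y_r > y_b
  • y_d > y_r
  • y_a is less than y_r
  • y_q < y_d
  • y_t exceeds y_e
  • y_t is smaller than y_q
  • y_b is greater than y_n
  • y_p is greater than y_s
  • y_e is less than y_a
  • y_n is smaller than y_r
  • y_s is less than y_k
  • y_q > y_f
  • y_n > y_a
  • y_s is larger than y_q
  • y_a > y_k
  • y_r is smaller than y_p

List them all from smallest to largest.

Each adjacent pair is fixed by a given relation: y_f < y_e; y_e < y_t; y_t < y_q; y_q < y_s; y_s < y_k; y_k < y_a; y_a < y_n; y_n < y_b; y_b < y_r; y_r < y_p; y_p < y_d. Chaining them end to end gives the full order.

y_f < y_e < y_t < y_q < y_s < y_k < y_a < y_n < y_b < y_r < y_p < y_d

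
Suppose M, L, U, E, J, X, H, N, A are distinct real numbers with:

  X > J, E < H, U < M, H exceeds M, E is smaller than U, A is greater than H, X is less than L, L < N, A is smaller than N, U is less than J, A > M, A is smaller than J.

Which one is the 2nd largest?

L

Piecing the relations together gives one ordering: E < U < M < H < A < J < X < L < N.
The 2nd largest is L.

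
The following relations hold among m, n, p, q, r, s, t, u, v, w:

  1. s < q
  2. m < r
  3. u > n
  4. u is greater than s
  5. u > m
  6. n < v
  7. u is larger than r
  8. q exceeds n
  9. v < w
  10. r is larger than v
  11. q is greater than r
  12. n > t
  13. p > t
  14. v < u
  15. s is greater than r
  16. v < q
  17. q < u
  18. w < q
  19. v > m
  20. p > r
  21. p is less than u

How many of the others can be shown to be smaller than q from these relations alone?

From q the given relations immediately reach n, v, r, s, w.
From those, m, t — 7 in total.
Nothing else is reachable below q; 7 in all.

7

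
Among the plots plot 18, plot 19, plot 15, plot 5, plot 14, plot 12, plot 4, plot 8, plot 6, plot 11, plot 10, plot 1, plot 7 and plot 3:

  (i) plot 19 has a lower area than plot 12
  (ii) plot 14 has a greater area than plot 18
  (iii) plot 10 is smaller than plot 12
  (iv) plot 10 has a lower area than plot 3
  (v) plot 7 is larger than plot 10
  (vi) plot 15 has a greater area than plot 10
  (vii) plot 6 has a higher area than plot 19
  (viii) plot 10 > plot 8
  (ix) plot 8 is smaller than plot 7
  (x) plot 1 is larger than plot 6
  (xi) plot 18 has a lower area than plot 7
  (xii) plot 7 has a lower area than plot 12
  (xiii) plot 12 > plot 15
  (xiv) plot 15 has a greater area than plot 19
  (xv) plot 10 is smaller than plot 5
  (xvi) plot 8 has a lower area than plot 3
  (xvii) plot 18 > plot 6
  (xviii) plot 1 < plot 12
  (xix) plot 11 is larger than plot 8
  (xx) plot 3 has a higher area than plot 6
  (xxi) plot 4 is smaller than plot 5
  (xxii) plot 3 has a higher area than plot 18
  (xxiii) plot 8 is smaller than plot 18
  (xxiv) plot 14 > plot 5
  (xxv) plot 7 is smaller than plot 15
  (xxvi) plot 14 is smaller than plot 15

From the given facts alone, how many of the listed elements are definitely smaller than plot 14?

7

The elements the relations force below plot 14 are plot 4, plot 19, plot 6, plot 8, plot 18, plot 10, plot 5 — no chain reaches any other.
That is 7.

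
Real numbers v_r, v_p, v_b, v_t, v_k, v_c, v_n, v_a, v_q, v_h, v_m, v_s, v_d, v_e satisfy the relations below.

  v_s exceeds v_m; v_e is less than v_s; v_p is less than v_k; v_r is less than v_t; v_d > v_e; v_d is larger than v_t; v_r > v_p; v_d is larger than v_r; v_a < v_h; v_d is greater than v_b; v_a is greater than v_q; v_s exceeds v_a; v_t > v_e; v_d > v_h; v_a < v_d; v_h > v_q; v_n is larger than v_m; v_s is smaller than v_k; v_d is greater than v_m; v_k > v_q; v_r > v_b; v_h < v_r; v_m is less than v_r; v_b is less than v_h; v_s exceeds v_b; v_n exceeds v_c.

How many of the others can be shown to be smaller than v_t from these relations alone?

From v_t the given relations immediately reach v_e, v_r.
From those, v_b, v_p, v_m, v_h — 6 in total.
From those, v_q, v_a — 8 in total.
No other element is forced below v_t by the given relations, so the count is 8.

8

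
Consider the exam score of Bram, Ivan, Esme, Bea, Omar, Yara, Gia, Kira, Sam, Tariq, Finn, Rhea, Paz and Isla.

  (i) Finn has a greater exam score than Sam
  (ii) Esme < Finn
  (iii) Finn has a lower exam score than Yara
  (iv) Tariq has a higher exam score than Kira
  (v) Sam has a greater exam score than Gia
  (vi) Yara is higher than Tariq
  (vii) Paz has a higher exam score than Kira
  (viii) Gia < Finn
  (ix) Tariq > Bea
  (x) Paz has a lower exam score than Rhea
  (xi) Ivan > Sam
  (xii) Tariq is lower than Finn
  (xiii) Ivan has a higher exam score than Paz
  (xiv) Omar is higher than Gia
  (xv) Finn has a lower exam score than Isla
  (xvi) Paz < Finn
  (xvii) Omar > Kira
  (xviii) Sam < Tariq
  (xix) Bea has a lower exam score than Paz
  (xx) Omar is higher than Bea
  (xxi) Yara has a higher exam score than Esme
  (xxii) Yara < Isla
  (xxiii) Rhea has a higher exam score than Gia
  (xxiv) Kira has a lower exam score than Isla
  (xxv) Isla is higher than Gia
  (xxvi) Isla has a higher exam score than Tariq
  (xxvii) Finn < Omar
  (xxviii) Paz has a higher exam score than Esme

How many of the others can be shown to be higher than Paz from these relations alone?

From Paz the given relations immediately reach Ivan, Rhea, Finn.
From those, Yara, Omar, Isla — 6 in total.
Nothing else is reachable above Paz; 6 in all.

6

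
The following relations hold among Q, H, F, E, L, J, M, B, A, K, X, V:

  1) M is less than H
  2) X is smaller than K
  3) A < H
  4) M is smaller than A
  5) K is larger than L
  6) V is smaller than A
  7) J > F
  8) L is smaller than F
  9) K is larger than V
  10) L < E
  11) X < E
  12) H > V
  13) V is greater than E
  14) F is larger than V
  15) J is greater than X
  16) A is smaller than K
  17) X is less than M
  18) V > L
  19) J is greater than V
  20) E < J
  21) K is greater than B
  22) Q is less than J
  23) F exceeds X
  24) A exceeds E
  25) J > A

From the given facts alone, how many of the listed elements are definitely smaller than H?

6

From H the given relations immediately reach V, M, A.
From those, L, X, E — 6 in total.
No other element is forced below H by the given relations, so the count is 6.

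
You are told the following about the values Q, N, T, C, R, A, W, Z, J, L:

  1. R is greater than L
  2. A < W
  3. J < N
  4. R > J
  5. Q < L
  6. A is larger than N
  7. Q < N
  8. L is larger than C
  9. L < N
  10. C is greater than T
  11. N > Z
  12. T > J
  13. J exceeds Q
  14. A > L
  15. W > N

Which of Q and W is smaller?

Q

Q < J and J < T give Q < T.
Then T < C extends the chain to C.
With C < L: Q < J < T < C < L.
With L < A: Q < J < T < C < L < A.
Then A < W extends the chain to W.
So Q < W; Q is the smaller of the two.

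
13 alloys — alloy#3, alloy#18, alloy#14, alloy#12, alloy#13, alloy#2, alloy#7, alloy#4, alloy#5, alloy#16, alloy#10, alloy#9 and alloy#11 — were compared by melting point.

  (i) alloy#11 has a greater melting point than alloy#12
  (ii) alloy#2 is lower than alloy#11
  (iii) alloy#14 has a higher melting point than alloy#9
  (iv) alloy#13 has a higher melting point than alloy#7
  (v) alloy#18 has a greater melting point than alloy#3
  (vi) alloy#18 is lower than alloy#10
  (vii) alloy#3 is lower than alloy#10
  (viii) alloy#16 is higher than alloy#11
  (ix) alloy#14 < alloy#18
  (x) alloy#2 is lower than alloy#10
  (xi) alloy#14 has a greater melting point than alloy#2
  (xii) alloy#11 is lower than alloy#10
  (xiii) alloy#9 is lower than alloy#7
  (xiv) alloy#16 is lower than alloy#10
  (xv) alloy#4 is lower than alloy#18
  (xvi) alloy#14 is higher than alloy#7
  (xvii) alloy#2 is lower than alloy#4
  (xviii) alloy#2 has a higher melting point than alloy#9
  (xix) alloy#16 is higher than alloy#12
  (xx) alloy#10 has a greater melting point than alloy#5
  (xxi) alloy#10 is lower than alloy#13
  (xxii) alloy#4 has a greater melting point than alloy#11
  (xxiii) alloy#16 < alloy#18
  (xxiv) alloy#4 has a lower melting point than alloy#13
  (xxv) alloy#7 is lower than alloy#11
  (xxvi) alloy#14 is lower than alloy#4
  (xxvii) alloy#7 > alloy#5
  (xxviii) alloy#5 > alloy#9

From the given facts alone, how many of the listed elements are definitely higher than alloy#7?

Directly above alloy#7: alloy#14, alloy#11, alloy#13.
One step further: alloy#4, alloy#16, alloy#18, alloy#10 (7 so far).
Nothing else is reachable above alloy#7; 7 in all.

7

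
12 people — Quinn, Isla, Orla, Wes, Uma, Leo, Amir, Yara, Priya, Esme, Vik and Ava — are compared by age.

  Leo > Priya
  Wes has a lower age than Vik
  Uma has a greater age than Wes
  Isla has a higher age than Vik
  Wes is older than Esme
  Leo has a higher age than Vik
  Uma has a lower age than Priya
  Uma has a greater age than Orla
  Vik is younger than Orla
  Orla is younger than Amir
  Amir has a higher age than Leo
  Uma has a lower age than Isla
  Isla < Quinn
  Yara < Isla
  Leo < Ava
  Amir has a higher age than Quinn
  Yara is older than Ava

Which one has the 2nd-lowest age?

Wes

The consecutive relations fix a unique order: Esme < Wes < Vik < Orla < Uma < Priya < Leo < Ava < Yara < Isla < Quinn < Amir.
Counting 2 from the smallest end gives Wes.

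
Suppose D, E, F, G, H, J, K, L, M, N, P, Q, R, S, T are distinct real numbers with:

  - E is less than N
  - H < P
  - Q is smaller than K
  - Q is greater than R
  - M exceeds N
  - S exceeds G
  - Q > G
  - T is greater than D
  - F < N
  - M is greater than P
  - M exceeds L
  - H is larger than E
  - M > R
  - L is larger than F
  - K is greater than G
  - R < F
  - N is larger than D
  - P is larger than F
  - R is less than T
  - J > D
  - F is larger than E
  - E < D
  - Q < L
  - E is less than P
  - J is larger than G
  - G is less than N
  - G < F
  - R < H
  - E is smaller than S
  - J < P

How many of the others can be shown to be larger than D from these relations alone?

Directly above D: T, J, N.
One step further: P, M (5 so far).
Nothing else is reachable above D; 5 in all.

5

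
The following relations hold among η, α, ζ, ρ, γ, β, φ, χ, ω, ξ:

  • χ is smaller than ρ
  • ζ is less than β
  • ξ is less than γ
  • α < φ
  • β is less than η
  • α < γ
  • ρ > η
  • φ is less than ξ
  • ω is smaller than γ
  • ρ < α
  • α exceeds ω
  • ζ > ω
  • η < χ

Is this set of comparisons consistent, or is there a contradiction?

consistent

The single ordering ω < ζ < β < η < χ < ρ < α < φ < ξ < γ satisfies every listed relation, so no contradiction arises.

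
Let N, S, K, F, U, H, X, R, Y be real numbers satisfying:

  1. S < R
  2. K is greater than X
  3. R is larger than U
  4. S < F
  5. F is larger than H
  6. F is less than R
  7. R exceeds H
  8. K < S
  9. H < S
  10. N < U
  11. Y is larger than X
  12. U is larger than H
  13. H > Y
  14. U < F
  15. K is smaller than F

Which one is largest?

R

Chaining downward from R: directly below it, H, S, U, F; then N, K, Y; then X.
That covers every other element, and nothing is given above R, so R is the largest.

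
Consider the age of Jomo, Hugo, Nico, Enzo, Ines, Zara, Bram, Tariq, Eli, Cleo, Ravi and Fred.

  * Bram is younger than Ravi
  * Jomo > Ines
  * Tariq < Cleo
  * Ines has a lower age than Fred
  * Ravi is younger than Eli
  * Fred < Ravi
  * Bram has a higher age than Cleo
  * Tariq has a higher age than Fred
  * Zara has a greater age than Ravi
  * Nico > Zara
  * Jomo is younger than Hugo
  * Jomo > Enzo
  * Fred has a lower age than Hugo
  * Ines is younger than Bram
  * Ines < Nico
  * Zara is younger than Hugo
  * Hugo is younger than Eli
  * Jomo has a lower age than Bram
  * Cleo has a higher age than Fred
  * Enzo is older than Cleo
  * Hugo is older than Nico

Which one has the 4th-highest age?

The consecutive relations fix a unique order: Ines < Fred < Tariq < Cleo < Enzo < Jomo < Bram < Ravi < Zara < Nico < Hugo < Eli.
Counting 4 from the largest end gives Zara.

Zara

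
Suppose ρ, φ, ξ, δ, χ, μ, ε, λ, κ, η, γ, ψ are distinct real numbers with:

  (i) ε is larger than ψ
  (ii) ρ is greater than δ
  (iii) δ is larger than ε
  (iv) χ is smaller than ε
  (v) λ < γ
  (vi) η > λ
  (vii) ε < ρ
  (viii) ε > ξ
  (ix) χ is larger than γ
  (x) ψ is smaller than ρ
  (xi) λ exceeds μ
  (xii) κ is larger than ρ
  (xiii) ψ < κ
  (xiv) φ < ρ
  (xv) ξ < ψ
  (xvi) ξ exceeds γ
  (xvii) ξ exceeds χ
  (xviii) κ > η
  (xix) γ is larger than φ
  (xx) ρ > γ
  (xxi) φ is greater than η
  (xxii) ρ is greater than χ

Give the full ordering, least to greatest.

Nothing is placed below μ, so it is least; from there μ < λ; λ < η; η < φ; φ < γ; γ < χ; χ < ξ; ξ < ψ; ψ < ε; ε < δ; δ < ρ; ρ < κ, each given directly.

μ < λ < η < φ < γ < χ < ξ < ψ < ε < δ < ρ < κ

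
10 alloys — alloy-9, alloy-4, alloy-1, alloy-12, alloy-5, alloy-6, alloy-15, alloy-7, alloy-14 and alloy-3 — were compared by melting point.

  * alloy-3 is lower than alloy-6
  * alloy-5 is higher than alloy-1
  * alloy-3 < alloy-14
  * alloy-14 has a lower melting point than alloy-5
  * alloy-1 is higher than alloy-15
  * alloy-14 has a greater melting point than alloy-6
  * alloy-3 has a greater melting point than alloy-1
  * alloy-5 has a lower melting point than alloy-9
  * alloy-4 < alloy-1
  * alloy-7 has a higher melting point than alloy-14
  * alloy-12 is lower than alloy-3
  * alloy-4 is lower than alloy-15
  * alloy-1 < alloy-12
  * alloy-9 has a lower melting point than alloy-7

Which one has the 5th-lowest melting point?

alloy-3

The consecutive relations fix a unique order: alloy-4 < alloy-15 < alloy-1 < alloy-12 < alloy-3 < alloy-6 < alloy-14 < alloy-5 < alloy-9 < alloy-7.
Counting 5 from the smallest end gives alloy-3.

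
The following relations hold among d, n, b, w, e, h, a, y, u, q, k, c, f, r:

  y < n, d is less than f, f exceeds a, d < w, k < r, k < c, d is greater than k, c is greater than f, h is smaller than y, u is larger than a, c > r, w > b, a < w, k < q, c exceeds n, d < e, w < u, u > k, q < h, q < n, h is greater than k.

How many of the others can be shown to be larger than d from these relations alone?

5

From d the given relations immediately reach e, w, f.
From those, u, c — 5 in total.
Nothing else is reachable above d; 5 in all.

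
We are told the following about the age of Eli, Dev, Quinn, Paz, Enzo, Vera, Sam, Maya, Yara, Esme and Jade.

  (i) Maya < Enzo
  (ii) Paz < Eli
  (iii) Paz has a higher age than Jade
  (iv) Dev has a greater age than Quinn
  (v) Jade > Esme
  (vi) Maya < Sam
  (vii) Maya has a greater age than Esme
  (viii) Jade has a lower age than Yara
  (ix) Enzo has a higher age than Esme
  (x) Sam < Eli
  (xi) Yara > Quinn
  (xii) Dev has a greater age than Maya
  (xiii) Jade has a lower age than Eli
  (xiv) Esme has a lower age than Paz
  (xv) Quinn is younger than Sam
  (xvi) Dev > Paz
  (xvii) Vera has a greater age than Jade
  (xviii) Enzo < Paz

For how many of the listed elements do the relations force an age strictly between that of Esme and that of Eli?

The relations place Esme below Eli. An element lies strictly between them when it is forced above Esme and also forced below Eli.
Above Esme: {Jade, Maya, Vera, Enzo, Paz, Yara, Dev, Sam}. Below Eli: {Quinn, Jade, Maya, Enzo, Paz, Sam}.
Intersection: {Jade, Maya, Enzo, Paz, Sam} — 5.

5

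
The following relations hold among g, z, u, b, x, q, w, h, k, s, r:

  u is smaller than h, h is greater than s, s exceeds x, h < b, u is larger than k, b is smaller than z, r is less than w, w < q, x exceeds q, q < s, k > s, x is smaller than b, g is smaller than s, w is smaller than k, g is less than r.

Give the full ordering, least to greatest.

g < r < w < q < x < s < k < u < h < b < z

Each adjacent pair is fixed by a given relation: g < r; r < w; w < q; q < x; x < s; s < k; k < u; u < h; h < b; b < z. Chaining them end to end gives the full order.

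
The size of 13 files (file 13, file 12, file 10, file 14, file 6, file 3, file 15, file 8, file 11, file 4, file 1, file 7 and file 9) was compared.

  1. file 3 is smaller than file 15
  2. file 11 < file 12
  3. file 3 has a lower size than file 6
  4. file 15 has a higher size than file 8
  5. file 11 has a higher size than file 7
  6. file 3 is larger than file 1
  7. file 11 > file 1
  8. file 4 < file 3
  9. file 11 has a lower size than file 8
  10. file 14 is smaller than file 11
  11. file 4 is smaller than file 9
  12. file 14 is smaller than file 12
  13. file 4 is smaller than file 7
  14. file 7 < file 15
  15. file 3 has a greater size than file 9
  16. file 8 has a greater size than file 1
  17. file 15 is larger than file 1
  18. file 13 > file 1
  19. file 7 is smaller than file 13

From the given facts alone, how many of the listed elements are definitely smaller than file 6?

Directly below file 6: file 3.
One step further: file 4, file 9, file 1 (4 so far).
Nothing else is reachable below file 6; 4 in all.

4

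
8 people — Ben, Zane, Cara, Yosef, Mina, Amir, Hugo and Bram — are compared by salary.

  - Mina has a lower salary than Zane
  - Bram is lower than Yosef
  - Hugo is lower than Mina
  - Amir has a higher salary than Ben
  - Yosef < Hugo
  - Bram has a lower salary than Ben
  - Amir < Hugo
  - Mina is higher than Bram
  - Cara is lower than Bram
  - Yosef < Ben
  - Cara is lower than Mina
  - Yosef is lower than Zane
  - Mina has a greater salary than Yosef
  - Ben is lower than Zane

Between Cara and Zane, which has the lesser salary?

Link the given pairs in sequence: Cara < Bram; Bram < Yosef; Yosef < Ben; Ben < Amir; Amir < Hugo; Hugo < Mina; Mina < Zane.
Together: Cara < Bram < Yosef < Ben < Amir < Hugo < Mina < Zane.
So Cara < Zane; Cara is the lower of the two.

Cara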